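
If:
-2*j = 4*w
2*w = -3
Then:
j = 3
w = -3/2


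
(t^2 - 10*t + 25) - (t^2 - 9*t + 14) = 11 - t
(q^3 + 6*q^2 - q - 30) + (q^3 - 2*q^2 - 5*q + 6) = 2*q^3 + 4*q^2 - 6*q - 24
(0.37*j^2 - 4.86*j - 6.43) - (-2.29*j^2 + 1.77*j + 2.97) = 2.66*j^2 - 6.63*j - 9.4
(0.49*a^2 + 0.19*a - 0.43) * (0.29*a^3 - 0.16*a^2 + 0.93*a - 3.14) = 0.1421*a^5 - 0.0233*a^4 + 0.3006*a^3 - 1.2931*a^2 - 0.9965*a + 1.3502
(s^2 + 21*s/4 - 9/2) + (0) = s^2 + 21*s/4 - 9/2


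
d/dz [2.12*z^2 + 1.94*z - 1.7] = 4.24*z + 1.94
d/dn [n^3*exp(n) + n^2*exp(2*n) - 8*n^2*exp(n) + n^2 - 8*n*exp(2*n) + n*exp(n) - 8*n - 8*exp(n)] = n^3*exp(n) + 2*n^2*exp(2*n) - 5*n^2*exp(n) - 14*n*exp(2*n) - 15*n*exp(n) + 2*n - 8*exp(2*n) - 7*exp(n) - 8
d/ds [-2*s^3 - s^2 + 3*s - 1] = -6*s^2 - 2*s + 3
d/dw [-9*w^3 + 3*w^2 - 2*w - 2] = -27*w^2 + 6*w - 2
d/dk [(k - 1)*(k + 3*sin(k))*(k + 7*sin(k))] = (k - 1)*(k + 3*sin(k))*(7*cos(k) + 1) + (k - 1)*(k + 7*sin(k))*(3*cos(k) + 1) + (k + 3*sin(k))*(k + 7*sin(k))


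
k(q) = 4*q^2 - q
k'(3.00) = 23.00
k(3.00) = 33.00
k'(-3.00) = -25.00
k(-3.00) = 39.00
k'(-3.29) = -27.32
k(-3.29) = 46.59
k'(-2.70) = -22.60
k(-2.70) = 31.86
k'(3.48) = 26.84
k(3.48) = 44.96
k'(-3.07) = -25.56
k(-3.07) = 40.77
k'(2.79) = 21.32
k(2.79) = 28.35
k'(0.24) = 0.92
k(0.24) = -0.01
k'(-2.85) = -23.80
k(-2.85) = 35.34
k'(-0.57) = -5.56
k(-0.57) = 1.87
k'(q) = 8*q - 1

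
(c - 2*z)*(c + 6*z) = c^2 + 4*c*z - 12*z^2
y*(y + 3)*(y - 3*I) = y^3 + 3*y^2 - 3*I*y^2 - 9*I*y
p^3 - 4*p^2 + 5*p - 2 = (p - 2)*(p - 1)^2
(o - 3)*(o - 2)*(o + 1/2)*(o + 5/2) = o^4 - 2*o^3 - 31*o^2/4 + 47*o/4 + 15/2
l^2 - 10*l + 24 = (l - 6)*(l - 4)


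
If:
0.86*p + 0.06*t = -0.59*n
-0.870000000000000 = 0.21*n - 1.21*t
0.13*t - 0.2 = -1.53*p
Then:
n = -0.18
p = 0.07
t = 0.69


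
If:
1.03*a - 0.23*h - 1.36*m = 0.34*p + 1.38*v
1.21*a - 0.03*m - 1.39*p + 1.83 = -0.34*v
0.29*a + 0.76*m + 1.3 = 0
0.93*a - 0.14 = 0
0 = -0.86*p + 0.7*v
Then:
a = 0.15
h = -7.67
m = -1.77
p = 2.12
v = 2.61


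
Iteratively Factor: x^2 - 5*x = (x - 5)*(x)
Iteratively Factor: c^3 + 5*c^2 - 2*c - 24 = (c + 4)*(c^2 + c - 6) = (c + 3)*(c + 4)*(c - 2)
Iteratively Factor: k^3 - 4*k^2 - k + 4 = (k - 1)*(k^2 - 3*k - 4) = (k - 4)*(k - 1)*(k + 1)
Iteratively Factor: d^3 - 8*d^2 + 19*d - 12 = (d - 3)*(d^2 - 5*d + 4) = (d - 3)*(d - 1)*(d - 4)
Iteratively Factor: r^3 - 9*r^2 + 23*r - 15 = (r - 3)*(r^2 - 6*r + 5) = (r - 3)*(r - 1)*(r - 5)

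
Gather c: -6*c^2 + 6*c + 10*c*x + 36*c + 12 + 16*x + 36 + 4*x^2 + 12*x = -6*c^2 + c*(10*x + 42) + 4*x^2 + 28*x + 48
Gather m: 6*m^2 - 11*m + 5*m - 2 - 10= 6*m^2 - 6*m - 12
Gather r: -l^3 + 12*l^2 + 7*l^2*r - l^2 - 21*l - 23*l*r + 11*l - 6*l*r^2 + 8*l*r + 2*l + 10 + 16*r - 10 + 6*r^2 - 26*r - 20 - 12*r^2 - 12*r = -l^3 + 11*l^2 - 8*l + r^2*(-6*l - 6) + r*(7*l^2 - 15*l - 22) - 20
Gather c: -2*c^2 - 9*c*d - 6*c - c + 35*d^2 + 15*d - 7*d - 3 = -2*c^2 + c*(-9*d - 7) + 35*d^2 + 8*d - 3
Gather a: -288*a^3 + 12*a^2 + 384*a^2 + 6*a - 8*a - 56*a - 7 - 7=-288*a^3 + 396*a^2 - 58*a - 14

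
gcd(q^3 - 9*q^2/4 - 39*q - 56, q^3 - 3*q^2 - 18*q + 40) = q + 4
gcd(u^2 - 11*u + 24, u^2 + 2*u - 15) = u - 3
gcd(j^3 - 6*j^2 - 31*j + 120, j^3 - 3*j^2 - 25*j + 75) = j^2 + 2*j - 15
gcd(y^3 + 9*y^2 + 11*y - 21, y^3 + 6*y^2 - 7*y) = y^2 + 6*y - 7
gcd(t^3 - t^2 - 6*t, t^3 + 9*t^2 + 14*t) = t^2 + 2*t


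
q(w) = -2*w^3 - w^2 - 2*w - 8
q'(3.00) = -62.00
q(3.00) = -77.00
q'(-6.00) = -206.00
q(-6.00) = 400.00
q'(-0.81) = -4.32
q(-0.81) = -5.97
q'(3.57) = -85.61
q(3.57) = -118.88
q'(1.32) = -15.09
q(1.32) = -16.98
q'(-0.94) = -5.42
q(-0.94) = -5.34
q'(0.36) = -3.50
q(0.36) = -8.94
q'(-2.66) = -39.13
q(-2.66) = 27.89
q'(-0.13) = -1.84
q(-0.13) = -7.75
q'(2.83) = -55.71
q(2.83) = -67.00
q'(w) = -6*w^2 - 2*w - 2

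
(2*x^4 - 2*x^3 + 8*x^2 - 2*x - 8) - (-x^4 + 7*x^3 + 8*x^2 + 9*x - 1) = 3*x^4 - 9*x^3 - 11*x - 7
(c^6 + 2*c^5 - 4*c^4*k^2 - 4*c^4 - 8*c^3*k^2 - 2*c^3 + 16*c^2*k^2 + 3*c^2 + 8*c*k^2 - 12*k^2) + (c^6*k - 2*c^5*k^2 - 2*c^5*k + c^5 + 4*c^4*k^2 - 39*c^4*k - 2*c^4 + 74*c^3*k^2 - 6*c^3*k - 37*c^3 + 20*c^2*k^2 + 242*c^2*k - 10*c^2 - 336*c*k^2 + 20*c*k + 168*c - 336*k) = c^6*k + c^6 - 2*c^5*k^2 - 2*c^5*k + 3*c^5 - 39*c^4*k - 6*c^4 + 66*c^3*k^2 - 6*c^3*k - 39*c^3 + 36*c^2*k^2 + 242*c^2*k - 7*c^2 - 328*c*k^2 + 20*c*k + 168*c - 12*k^2 - 336*k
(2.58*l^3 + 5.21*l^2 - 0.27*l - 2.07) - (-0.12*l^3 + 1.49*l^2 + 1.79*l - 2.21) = 2.7*l^3 + 3.72*l^2 - 2.06*l + 0.14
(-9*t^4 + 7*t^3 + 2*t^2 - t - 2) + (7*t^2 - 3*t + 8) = -9*t^4 + 7*t^3 + 9*t^2 - 4*t + 6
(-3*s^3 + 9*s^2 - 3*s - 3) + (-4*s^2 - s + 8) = -3*s^3 + 5*s^2 - 4*s + 5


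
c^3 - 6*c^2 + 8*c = c*(c - 4)*(c - 2)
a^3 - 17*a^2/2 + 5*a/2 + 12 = (a - 8)*(a - 3/2)*(a + 1)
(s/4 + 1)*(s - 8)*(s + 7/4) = s^3/4 - 9*s^2/16 - 39*s/4 - 14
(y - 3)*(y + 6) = y^2 + 3*y - 18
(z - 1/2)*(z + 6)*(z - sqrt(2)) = z^3 - sqrt(2)*z^2 + 11*z^2/2 - 11*sqrt(2)*z/2 - 3*z + 3*sqrt(2)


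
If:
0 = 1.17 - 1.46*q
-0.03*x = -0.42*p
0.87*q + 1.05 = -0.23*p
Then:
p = -7.60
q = 0.80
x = -106.35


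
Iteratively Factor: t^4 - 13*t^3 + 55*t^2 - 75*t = (t - 3)*(t^3 - 10*t^2 + 25*t) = (t - 5)*(t - 3)*(t^2 - 5*t) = t*(t - 5)*(t - 3)*(t - 5)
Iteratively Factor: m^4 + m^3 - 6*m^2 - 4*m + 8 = (m - 1)*(m^3 + 2*m^2 - 4*m - 8) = (m - 2)*(m - 1)*(m^2 + 4*m + 4) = (m - 2)*(m - 1)*(m + 2)*(m + 2)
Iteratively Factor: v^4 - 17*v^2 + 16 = (v - 1)*(v^3 + v^2 - 16*v - 16) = (v - 1)*(v + 4)*(v^2 - 3*v - 4) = (v - 4)*(v - 1)*(v + 4)*(v + 1)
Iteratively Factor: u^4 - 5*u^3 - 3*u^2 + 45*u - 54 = (u - 2)*(u^3 - 3*u^2 - 9*u + 27) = (u - 3)*(u - 2)*(u^2 - 9) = (u - 3)*(u - 2)*(u + 3)*(u - 3)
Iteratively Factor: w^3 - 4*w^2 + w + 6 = (w - 3)*(w^2 - w - 2) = (w - 3)*(w + 1)*(w - 2)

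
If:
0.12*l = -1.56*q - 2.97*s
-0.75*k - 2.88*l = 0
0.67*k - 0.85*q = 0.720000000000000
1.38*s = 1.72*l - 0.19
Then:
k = 7.38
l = -1.92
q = 4.97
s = -2.53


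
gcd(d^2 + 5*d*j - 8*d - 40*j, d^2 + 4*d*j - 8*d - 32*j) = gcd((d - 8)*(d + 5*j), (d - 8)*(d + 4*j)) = d - 8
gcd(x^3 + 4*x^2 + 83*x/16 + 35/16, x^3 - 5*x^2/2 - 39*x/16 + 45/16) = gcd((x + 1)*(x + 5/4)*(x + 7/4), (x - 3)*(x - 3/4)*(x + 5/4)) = x + 5/4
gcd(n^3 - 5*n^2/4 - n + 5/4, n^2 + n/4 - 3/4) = n + 1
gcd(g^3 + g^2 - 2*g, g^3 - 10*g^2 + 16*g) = g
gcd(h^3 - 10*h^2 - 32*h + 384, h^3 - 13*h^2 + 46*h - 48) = h - 8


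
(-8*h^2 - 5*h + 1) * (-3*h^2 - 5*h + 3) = 24*h^4 + 55*h^3 - 2*h^2 - 20*h + 3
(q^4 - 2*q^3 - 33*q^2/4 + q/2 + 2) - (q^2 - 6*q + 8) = q^4 - 2*q^3 - 37*q^2/4 + 13*q/2 - 6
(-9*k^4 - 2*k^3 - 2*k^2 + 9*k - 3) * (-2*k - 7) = 18*k^5 + 67*k^4 + 18*k^3 - 4*k^2 - 57*k + 21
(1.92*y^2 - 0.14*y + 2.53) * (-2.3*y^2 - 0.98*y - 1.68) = -4.416*y^4 - 1.5596*y^3 - 8.9074*y^2 - 2.2442*y - 4.2504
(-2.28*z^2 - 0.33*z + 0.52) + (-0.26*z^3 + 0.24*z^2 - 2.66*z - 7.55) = -0.26*z^3 - 2.04*z^2 - 2.99*z - 7.03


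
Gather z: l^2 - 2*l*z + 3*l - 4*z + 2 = l^2 + 3*l + z*(-2*l - 4) + 2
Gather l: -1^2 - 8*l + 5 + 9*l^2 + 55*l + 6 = 9*l^2 + 47*l + 10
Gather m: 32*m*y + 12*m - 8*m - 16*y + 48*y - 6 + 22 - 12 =m*(32*y + 4) + 32*y + 4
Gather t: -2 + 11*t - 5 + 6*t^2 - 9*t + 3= 6*t^2 + 2*t - 4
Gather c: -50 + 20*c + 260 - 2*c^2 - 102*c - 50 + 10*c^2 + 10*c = 8*c^2 - 72*c + 160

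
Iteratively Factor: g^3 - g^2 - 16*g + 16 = (g - 1)*(g^2 - 16) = (g - 1)*(g + 4)*(g - 4)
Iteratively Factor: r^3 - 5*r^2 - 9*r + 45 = (r - 5)*(r^2 - 9) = (r - 5)*(r + 3)*(r - 3)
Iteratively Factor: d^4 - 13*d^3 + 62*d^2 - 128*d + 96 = (d - 4)*(d^3 - 9*d^2 + 26*d - 24) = (d - 4)^2*(d^2 - 5*d + 6) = (d - 4)^2*(d - 2)*(d - 3)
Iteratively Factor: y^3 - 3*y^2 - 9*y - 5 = (y + 1)*(y^2 - 4*y - 5) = (y - 5)*(y + 1)*(y + 1)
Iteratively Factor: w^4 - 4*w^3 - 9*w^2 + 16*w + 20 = (w + 1)*(w^3 - 5*w^2 - 4*w + 20) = (w + 1)*(w + 2)*(w^2 - 7*w + 10) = (w - 5)*(w + 1)*(w + 2)*(w - 2)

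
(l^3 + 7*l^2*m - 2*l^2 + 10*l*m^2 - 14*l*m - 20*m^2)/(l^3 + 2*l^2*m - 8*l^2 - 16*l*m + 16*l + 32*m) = (l^2 + 5*l*m - 2*l - 10*m)/(l^2 - 8*l + 16)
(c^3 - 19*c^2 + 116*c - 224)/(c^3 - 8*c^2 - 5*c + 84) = (c - 8)/(c + 3)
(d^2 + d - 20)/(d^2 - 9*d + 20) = (d + 5)/(d - 5)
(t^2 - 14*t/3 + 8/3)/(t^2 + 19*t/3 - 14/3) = (t - 4)/(t + 7)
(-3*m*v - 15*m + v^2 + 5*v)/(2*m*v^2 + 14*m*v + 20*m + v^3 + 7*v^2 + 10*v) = (-3*m + v)/(2*m*v + 4*m + v^2 + 2*v)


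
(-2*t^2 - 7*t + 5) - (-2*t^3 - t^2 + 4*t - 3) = 2*t^3 - t^2 - 11*t + 8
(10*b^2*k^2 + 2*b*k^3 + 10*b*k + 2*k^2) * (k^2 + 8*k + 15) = 10*b^2*k^4 + 80*b^2*k^3 + 150*b^2*k^2 + 2*b*k^5 + 16*b*k^4 + 40*b*k^3 + 80*b*k^2 + 150*b*k + 2*k^4 + 16*k^3 + 30*k^2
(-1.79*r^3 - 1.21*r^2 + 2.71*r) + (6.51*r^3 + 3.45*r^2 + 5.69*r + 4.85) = 4.72*r^3 + 2.24*r^2 + 8.4*r + 4.85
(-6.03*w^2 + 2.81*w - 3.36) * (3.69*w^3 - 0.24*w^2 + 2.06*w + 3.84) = -22.2507*w^5 + 11.8161*w^4 - 25.4946*w^3 - 16.5602*w^2 + 3.8688*w - 12.9024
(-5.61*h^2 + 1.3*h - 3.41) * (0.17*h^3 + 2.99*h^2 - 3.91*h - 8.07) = -0.9537*h^5 - 16.5529*h^4 + 25.2424*h^3 + 29.9938*h^2 + 2.8421*h + 27.5187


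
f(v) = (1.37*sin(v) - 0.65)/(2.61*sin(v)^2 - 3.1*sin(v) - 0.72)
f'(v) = (-5.22*sin(v)*cos(v) + 3.1*cos(v))*(1.37*sin(v) - 0.65)/(2.61*sin(v)^2 - 3.1*sin(v) - 0.72)^2 + 1.37*cos(v)/(2.61*sin(v)^2 - 3.1*sin(v) - 0.72)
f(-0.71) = -0.64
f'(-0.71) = -0.88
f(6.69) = 0.07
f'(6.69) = -0.86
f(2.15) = -0.33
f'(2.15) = 0.66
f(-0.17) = 7.30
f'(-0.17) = -248.28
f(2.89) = 0.23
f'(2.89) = 1.30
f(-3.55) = 0.07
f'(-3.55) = 0.86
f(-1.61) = -0.41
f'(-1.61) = 0.02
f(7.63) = -0.54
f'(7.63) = -0.43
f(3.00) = 0.41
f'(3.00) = 2.10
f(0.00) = 0.90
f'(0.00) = -5.79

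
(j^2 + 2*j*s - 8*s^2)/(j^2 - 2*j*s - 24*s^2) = (-j + 2*s)/(-j + 6*s)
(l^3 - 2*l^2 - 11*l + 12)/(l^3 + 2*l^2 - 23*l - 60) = (l^2 - 5*l + 4)/(l^2 - l - 20)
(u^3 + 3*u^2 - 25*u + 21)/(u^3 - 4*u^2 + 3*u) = (u + 7)/u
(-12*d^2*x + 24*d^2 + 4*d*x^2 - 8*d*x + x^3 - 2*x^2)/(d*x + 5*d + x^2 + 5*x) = (-12*d^2*x + 24*d^2 + 4*d*x^2 - 8*d*x + x^3 - 2*x^2)/(d*x + 5*d + x^2 + 5*x)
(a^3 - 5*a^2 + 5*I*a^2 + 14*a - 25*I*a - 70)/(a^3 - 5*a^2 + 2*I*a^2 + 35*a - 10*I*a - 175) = (a - 2*I)/(a - 5*I)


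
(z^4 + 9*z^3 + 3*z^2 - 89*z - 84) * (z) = z^5 + 9*z^4 + 3*z^3 - 89*z^2 - 84*z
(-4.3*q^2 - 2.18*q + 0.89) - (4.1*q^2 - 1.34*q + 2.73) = -8.4*q^2 - 0.84*q - 1.84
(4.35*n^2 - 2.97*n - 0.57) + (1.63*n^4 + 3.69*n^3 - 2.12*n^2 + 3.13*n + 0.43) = 1.63*n^4 + 3.69*n^3 + 2.23*n^2 + 0.16*n - 0.14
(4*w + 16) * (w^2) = 4*w^3 + 16*w^2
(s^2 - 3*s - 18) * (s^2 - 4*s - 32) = s^4 - 7*s^3 - 38*s^2 + 168*s + 576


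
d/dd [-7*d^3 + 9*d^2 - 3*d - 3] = -21*d^2 + 18*d - 3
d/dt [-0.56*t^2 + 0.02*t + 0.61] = 0.02 - 1.12*t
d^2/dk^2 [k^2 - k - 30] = 2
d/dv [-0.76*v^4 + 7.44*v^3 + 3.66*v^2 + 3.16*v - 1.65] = -3.04*v^3 + 22.32*v^2 + 7.32*v + 3.16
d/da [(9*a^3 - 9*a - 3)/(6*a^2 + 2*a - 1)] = 3*(18*a^4 + 12*a^3 + 9*a^2 + 12*a + 5)/(36*a^4 + 24*a^3 - 8*a^2 - 4*a + 1)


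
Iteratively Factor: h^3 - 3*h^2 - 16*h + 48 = (h - 4)*(h^2 + h - 12) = (h - 4)*(h - 3)*(h + 4)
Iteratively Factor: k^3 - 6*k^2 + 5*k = (k - 1)*(k^2 - 5*k) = k*(k - 1)*(k - 5)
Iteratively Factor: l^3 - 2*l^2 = (l - 2)*(l^2) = l*(l - 2)*(l)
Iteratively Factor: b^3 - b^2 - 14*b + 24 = (b - 2)*(b^2 + b - 12) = (b - 3)*(b - 2)*(b + 4)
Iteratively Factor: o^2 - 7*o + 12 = (o - 4)*(o - 3)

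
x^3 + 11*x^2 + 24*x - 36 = (x - 1)*(x + 6)^2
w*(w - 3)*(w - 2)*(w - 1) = w^4 - 6*w^3 + 11*w^2 - 6*w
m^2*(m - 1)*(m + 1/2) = m^4 - m^3/2 - m^2/2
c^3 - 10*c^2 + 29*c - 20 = (c - 5)*(c - 4)*(c - 1)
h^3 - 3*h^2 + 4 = (h - 2)^2*(h + 1)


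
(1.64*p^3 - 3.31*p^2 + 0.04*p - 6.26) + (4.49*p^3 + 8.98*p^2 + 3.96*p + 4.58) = 6.13*p^3 + 5.67*p^2 + 4.0*p - 1.68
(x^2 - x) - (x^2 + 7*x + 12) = -8*x - 12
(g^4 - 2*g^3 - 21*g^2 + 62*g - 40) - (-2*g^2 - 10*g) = g^4 - 2*g^3 - 19*g^2 + 72*g - 40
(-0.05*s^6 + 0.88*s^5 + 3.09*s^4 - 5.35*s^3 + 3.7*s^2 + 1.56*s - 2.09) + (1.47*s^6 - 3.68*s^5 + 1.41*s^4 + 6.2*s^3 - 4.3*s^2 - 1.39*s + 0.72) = 1.42*s^6 - 2.8*s^5 + 4.5*s^4 + 0.850000000000001*s^3 - 0.6*s^2 + 0.17*s - 1.37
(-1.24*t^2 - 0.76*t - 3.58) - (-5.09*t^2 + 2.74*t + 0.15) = 3.85*t^2 - 3.5*t - 3.73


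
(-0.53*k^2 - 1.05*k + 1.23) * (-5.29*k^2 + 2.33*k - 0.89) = 2.8037*k^4 + 4.3196*k^3 - 8.4815*k^2 + 3.8004*k - 1.0947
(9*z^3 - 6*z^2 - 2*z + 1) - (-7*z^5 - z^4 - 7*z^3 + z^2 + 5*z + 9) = 7*z^5 + z^4 + 16*z^3 - 7*z^2 - 7*z - 8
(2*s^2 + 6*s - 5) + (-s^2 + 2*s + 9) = s^2 + 8*s + 4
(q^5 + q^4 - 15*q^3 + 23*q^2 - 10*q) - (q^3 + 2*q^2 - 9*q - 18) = q^5 + q^4 - 16*q^3 + 21*q^2 - q + 18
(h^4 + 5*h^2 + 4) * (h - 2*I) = h^5 - 2*I*h^4 + 5*h^3 - 10*I*h^2 + 4*h - 8*I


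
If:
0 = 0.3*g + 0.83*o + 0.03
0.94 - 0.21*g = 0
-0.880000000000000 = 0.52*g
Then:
No Solution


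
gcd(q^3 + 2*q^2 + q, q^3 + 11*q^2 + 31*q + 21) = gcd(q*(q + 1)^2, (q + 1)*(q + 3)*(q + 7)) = q + 1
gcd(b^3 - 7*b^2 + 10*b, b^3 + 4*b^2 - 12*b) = b^2 - 2*b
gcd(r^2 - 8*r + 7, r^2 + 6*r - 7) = r - 1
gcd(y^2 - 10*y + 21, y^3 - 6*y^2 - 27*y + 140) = y - 7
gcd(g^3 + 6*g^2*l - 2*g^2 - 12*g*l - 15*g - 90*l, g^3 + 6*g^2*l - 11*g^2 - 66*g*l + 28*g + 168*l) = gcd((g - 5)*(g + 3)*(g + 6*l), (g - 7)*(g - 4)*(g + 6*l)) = g + 6*l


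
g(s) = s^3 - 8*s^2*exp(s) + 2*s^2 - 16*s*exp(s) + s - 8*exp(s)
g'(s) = -8*s^2*exp(s) + 3*s^2 - 32*s*exp(s) + 4*s - 24*exp(s) + 1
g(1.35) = -162.97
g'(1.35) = -303.59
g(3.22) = -3508.34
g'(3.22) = -5210.60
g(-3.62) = -26.32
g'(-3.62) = 25.49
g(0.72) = -46.49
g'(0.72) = -99.73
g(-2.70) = -9.36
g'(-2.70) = 12.34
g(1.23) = -129.99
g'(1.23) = -247.72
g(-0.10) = -5.94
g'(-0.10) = -18.26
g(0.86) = -62.43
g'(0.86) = -129.07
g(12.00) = -220042450.00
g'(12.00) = -253896993.61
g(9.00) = -6481567.14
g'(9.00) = -7778680.57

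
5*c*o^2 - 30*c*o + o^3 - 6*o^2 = o*(5*c + o)*(o - 6)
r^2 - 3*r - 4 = (r - 4)*(r + 1)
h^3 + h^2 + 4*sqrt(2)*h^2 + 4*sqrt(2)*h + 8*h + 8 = (h + 1)*(h + 2*sqrt(2))^2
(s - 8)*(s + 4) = s^2 - 4*s - 32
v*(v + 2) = v^2 + 2*v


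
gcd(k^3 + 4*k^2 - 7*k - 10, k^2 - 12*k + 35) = 1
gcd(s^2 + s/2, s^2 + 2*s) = s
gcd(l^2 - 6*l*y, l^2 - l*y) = l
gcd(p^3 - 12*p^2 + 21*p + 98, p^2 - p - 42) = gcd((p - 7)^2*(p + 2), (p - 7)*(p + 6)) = p - 7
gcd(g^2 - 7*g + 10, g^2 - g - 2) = g - 2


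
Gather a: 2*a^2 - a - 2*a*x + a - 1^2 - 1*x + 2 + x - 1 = 2*a^2 - 2*a*x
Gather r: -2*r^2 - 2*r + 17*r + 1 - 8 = -2*r^2 + 15*r - 7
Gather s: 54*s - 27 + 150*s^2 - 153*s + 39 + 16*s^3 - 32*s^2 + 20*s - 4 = 16*s^3 + 118*s^2 - 79*s + 8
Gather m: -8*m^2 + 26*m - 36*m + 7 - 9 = -8*m^2 - 10*m - 2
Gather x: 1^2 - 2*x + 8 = 9 - 2*x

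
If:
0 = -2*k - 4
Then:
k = -2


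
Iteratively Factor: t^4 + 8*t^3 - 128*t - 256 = (t - 4)*(t^3 + 12*t^2 + 48*t + 64) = (t - 4)*(t + 4)*(t^2 + 8*t + 16) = (t - 4)*(t + 4)^2*(t + 4)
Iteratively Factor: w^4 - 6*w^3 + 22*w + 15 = (w - 3)*(w^3 - 3*w^2 - 9*w - 5) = (w - 5)*(w - 3)*(w^2 + 2*w + 1) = (w - 5)*(w - 3)*(w + 1)*(w + 1)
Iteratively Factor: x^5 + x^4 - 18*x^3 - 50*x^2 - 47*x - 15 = (x + 1)*(x^4 - 18*x^2 - 32*x - 15) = (x + 1)^2*(x^3 - x^2 - 17*x - 15) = (x + 1)^2*(x + 3)*(x^2 - 4*x - 5) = (x + 1)^3*(x + 3)*(x - 5)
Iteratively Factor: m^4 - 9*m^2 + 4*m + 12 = (m + 3)*(m^3 - 3*m^2 + 4) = (m - 2)*(m + 3)*(m^2 - m - 2) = (m - 2)*(m + 1)*(m + 3)*(m - 2)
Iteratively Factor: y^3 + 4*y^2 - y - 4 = (y - 1)*(y^2 + 5*y + 4) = (y - 1)*(y + 1)*(y + 4)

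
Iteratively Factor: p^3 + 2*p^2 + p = (p + 1)*(p^2 + p) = p*(p + 1)*(p + 1)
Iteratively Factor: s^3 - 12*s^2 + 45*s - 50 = (s - 5)*(s^2 - 7*s + 10) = (s - 5)*(s - 2)*(s - 5)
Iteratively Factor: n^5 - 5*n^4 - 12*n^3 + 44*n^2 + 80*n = (n - 4)*(n^4 - n^3 - 16*n^2 - 20*n) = (n - 4)*(n + 2)*(n^3 - 3*n^2 - 10*n) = (n - 4)*(n + 2)^2*(n^2 - 5*n) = n*(n - 4)*(n + 2)^2*(n - 5)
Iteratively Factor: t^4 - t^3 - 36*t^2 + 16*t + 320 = (t + 4)*(t^3 - 5*t^2 - 16*t + 80) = (t - 4)*(t + 4)*(t^2 - t - 20) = (t - 5)*(t - 4)*(t + 4)*(t + 4)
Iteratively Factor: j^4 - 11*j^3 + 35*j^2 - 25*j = (j - 1)*(j^3 - 10*j^2 + 25*j) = j*(j - 1)*(j^2 - 10*j + 25) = j*(j - 5)*(j - 1)*(j - 5)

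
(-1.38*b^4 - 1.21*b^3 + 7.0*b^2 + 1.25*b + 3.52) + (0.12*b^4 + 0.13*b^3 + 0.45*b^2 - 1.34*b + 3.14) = -1.26*b^4 - 1.08*b^3 + 7.45*b^2 - 0.0900000000000001*b + 6.66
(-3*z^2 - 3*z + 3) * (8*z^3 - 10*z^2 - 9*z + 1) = -24*z^5 + 6*z^4 + 81*z^3 - 6*z^2 - 30*z + 3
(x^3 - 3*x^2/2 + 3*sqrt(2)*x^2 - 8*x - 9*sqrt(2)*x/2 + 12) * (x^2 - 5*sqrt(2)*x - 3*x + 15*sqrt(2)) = x^5 - 9*x^4/2 - 2*sqrt(2)*x^4 - 67*x^3/2 + 9*sqrt(2)*x^3 + 31*sqrt(2)*x^2 + 171*x^2 - 180*sqrt(2)*x - 171*x + 180*sqrt(2)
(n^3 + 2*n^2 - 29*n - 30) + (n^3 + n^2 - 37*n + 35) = 2*n^3 + 3*n^2 - 66*n + 5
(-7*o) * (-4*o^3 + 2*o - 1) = 28*o^4 - 14*o^2 + 7*o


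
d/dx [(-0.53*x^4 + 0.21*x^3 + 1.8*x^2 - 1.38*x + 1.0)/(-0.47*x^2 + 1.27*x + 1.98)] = (0.4982*x^5 - 2.118*x^4 - 3.6642*x^3 + 2.8848*x^2 + 8.068*x - 4.0024)/(0.2209*x^4 - 1.1938*x^3 - 0.2483*x^2 + 5.0292*x + 3.9204)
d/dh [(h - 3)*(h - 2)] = 2*h - 5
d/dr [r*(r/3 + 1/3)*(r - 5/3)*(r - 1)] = 4*r^3/3 - 5*r^2/3 - 2*r/3 + 5/9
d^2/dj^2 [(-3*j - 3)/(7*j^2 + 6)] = 42*(-28*j^2*(j + 1) + (3*j + 1)*(7*j^2 + 6))/(7*j^2 + 6)^3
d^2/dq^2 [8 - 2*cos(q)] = 2*cos(q)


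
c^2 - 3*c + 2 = (c - 2)*(c - 1)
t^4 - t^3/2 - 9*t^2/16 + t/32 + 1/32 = (t - 1)*(t - 1/4)*(t + 1/4)*(t + 1/2)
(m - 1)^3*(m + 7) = m^4 + 4*m^3 - 18*m^2 + 20*m - 7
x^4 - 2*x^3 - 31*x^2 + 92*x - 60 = (x - 5)*(x - 2)*(x - 1)*(x + 6)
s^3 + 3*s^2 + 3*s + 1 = (s + 1)^3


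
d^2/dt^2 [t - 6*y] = 0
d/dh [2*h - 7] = 2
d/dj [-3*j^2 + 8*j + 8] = 8 - 6*j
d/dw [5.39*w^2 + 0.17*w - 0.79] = 10.78*w + 0.17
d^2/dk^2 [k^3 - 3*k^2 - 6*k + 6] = 6*k - 6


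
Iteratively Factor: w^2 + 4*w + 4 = (w + 2)*(w + 2)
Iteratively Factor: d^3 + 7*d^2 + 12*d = (d + 3)*(d^2 + 4*d) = (d + 3)*(d + 4)*(d)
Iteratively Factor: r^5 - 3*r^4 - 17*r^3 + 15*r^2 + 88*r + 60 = (r - 5)*(r^4 + 2*r^3 - 7*r^2 - 20*r - 12) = (r - 5)*(r + 2)*(r^3 - 7*r - 6) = (r - 5)*(r + 1)*(r + 2)*(r^2 - r - 6) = (r - 5)*(r - 3)*(r + 1)*(r + 2)*(r + 2)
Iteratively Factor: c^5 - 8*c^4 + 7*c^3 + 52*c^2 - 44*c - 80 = (c - 4)*(c^4 - 4*c^3 - 9*c^2 + 16*c + 20) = (c - 5)*(c - 4)*(c^3 + c^2 - 4*c - 4) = (c - 5)*(c - 4)*(c - 2)*(c^2 + 3*c + 2) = (c - 5)*(c - 4)*(c - 2)*(c + 2)*(c + 1)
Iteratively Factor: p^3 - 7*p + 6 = (p - 2)*(p^2 + 2*p - 3) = (p - 2)*(p + 3)*(p - 1)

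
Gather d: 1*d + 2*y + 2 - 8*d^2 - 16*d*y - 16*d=-8*d^2 + d*(-16*y - 15) + 2*y + 2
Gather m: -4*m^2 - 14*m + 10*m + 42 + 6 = -4*m^2 - 4*m + 48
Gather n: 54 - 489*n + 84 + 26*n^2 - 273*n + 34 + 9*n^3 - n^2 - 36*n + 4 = 9*n^3 + 25*n^2 - 798*n + 176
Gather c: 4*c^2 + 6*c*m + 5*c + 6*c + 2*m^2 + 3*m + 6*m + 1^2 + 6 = 4*c^2 + c*(6*m + 11) + 2*m^2 + 9*m + 7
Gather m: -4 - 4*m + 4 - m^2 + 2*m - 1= -m^2 - 2*m - 1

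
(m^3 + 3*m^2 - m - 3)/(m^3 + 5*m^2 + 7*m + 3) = (m - 1)/(m + 1)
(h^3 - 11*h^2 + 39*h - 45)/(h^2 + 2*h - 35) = (h^2 - 6*h + 9)/(h + 7)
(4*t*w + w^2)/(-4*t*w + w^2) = (-4*t - w)/(4*t - w)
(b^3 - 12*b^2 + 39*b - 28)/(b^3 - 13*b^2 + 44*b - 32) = (b - 7)/(b - 8)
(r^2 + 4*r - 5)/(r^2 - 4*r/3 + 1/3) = 3*(r + 5)/(3*r - 1)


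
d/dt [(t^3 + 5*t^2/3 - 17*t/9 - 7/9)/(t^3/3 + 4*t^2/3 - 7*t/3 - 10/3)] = (21*t^4 - 92*t^3 - 286*t^2 - 244*t + 121)/(3*(t^6 + 8*t^5 + 2*t^4 - 76*t^3 - 31*t^2 + 140*t + 100))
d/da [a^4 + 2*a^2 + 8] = 4*a*(a^2 + 1)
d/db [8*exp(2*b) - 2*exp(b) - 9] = (16*exp(b) - 2)*exp(b)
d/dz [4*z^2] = 8*z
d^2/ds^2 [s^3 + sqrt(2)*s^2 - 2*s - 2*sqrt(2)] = 6*s + 2*sqrt(2)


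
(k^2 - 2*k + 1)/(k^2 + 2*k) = (k^2 - 2*k + 1)/(k*(k + 2))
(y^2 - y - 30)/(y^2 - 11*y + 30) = (y + 5)/(y - 5)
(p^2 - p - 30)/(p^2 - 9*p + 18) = (p + 5)/(p - 3)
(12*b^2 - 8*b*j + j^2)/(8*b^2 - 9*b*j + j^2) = (12*b^2 - 8*b*j + j^2)/(8*b^2 - 9*b*j + j^2)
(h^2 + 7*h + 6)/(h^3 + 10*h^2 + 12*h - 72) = (h + 1)/(h^2 + 4*h - 12)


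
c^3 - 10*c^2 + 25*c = c*(c - 5)^2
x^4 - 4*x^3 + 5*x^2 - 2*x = x*(x - 2)*(x - 1)^2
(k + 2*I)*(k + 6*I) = k^2 + 8*I*k - 12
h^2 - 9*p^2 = (h - 3*p)*(h + 3*p)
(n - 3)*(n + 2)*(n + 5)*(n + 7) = n^4 + 11*n^3 + 17*n^2 - 107*n - 210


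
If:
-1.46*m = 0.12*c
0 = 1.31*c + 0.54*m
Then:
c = 0.00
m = 0.00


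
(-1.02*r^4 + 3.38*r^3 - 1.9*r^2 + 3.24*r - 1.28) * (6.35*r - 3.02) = -6.477*r^5 + 24.5434*r^4 - 22.2726*r^3 + 26.312*r^2 - 17.9128*r + 3.8656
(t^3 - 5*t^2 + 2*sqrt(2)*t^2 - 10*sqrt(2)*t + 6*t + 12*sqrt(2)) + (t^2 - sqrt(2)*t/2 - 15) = t^3 - 4*t^2 + 2*sqrt(2)*t^2 - 21*sqrt(2)*t/2 + 6*t - 15 + 12*sqrt(2)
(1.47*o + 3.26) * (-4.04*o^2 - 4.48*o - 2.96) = -5.9388*o^3 - 19.756*o^2 - 18.956*o - 9.6496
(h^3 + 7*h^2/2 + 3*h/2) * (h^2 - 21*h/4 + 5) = h^5 - 7*h^4/4 - 95*h^3/8 + 77*h^2/8 + 15*h/2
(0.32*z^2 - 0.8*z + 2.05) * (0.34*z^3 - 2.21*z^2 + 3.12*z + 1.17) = 0.1088*z^5 - 0.9792*z^4 + 3.4634*z^3 - 6.6521*z^2 + 5.46*z + 2.3985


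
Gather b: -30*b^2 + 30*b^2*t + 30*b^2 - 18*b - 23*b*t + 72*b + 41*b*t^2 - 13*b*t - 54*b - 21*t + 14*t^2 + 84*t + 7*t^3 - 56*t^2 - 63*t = 30*b^2*t + b*(41*t^2 - 36*t) + 7*t^3 - 42*t^2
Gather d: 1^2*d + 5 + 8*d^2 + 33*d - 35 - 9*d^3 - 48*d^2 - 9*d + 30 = -9*d^3 - 40*d^2 + 25*d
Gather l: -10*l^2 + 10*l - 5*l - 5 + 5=-10*l^2 + 5*l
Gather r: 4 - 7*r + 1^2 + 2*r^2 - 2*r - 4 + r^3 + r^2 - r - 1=r^3 + 3*r^2 - 10*r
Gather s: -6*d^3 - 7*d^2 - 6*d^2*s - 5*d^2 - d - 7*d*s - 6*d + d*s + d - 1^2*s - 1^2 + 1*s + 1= -6*d^3 - 12*d^2 - 6*d + s*(-6*d^2 - 6*d)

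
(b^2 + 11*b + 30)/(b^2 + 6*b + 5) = (b + 6)/(b + 1)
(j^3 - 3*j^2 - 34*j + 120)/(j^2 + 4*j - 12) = (j^2 - 9*j + 20)/(j - 2)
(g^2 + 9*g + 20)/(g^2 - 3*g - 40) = (g + 4)/(g - 8)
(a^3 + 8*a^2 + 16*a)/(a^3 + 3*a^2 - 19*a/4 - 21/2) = 4*a*(a^2 + 8*a + 16)/(4*a^3 + 12*a^2 - 19*a - 42)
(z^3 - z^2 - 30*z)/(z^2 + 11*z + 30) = z*(z - 6)/(z + 6)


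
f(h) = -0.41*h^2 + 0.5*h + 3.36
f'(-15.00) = 12.80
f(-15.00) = -96.39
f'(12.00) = -9.34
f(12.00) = -49.68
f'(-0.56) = 0.96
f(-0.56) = 2.95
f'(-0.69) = 1.07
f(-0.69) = 2.82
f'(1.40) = -0.65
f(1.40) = 3.26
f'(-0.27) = 0.72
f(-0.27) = 3.20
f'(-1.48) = 1.71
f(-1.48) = 1.72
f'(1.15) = -0.44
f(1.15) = 3.39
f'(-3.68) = 3.52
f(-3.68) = -4.03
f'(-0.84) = 1.19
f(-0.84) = 2.65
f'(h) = 0.5 - 0.82*h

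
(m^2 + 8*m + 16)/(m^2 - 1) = (m^2 + 8*m + 16)/(m^2 - 1)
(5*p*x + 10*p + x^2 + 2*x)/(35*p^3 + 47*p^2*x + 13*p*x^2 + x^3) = (x + 2)/(7*p^2 + 8*p*x + x^2)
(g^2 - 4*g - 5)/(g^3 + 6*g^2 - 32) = (g^2 - 4*g - 5)/(g^3 + 6*g^2 - 32)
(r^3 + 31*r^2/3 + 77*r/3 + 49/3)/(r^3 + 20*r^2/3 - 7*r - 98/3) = (3*r^2 + 10*r + 7)/(3*r^2 - r - 14)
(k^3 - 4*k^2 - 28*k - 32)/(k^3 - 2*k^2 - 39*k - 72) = (k^2 + 4*k + 4)/(k^2 + 6*k + 9)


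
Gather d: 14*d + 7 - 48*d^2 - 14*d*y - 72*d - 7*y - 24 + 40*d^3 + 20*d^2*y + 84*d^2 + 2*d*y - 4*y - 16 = 40*d^3 + d^2*(20*y + 36) + d*(-12*y - 58) - 11*y - 33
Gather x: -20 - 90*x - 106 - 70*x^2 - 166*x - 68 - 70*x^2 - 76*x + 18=-140*x^2 - 332*x - 176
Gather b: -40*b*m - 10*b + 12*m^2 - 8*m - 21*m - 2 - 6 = b*(-40*m - 10) + 12*m^2 - 29*m - 8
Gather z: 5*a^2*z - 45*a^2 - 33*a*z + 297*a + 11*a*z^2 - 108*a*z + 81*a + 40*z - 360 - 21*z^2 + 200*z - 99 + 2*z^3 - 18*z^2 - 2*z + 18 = -45*a^2 + 378*a + 2*z^3 + z^2*(11*a - 39) + z*(5*a^2 - 141*a + 238) - 441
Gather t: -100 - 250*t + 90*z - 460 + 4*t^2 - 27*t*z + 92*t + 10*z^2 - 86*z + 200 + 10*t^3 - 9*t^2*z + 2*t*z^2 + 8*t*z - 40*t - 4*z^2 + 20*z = 10*t^3 + t^2*(4 - 9*z) + t*(2*z^2 - 19*z - 198) + 6*z^2 + 24*z - 360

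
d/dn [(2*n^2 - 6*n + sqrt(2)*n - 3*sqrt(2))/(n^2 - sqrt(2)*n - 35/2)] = 2*(-6*sqrt(2)*n^2 + 12*n^2 - 140*n + 12*sqrt(2)*n - 35*sqrt(2) + 198)/(4*n^4 - 8*sqrt(2)*n^3 - 132*n^2 + 140*sqrt(2)*n + 1225)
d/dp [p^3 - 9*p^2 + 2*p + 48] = 3*p^2 - 18*p + 2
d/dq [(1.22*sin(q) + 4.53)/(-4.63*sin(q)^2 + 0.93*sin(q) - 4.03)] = (5.6486*sin(q)^2 + 41.9478*sin(q) - 9.1295)*cos(q)/(21.4369*sin(q)^4 - 8.6118*sin(q)^3 + 38.1827*sin(q)^2 - 7.4958*sin(q) + 16.2409)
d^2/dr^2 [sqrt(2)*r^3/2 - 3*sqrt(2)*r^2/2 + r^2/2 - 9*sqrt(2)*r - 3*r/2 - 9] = 3*sqrt(2)*r - 3*sqrt(2) + 1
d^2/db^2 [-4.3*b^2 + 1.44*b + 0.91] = -8.60000000000000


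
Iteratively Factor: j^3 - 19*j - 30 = (j + 3)*(j^2 - 3*j - 10) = (j - 5)*(j + 3)*(j + 2)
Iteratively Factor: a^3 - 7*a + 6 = (a - 2)*(a^2 + 2*a - 3) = (a - 2)*(a + 3)*(a - 1)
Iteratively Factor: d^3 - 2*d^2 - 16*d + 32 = (d - 2)*(d^2 - 16) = (d - 2)*(d + 4)*(d - 4)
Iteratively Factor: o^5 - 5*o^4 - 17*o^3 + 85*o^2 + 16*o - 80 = (o + 4)*(o^4 - 9*o^3 + 19*o^2 + 9*o - 20) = (o - 4)*(o + 4)*(o^3 - 5*o^2 - o + 5) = (o - 4)*(o + 1)*(o + 4)*(o^2 - 6*o + 5) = (o - 5)*(o - 4)*(o + 1)*(o + 4)*(o - 1)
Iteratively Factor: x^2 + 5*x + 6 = (x + 3)*(x + 2)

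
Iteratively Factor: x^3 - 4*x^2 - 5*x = (x + 1)*(x^2 - 5*x) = x*(x + 1)*(x - 5)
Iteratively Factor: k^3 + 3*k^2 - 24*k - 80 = (k + 4)*(k^2 - k - 20) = (k + 4)^2*(k - 5)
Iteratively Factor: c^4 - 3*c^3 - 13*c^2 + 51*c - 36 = (c - 3)*(c^3 - 13*c + 12) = (c - 3)^2*(c^2 + 3*c - 4) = (c - 3)^2*(c - 1)*(c + 4)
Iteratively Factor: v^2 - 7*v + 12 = (v - 3)*(v - 4)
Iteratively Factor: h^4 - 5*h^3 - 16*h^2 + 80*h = (h + 4)*(h^3 - 9*h^2 + 20*h) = (h - 5)*(h + 4)*(h^2 - 4*h) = h*(h - 5)*(h + 4)*(h - 4)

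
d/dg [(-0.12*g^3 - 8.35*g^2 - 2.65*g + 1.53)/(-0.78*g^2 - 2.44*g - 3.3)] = (0.0936*g^4 + 0.585599999999999*g^3 + 19.495*g^2 + 57.4968*g + 12.4782)/(0.6084*g^4 + 3.8064*g^3 + 11.1016*g^2 + 16.104*g + 10.89)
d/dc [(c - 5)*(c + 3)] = 2*c - 2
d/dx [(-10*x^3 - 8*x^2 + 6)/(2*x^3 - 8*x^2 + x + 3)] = 2*(48*x^4 - 10*x^3 - 67*x^2 + 24*x - 3)/(4*x^6 - 32*x^5 + 68*x^4 - 4*x^3 - 47*x^2 + 6*x + 9)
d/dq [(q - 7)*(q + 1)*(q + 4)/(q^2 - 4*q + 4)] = (q^3 - 6*q^2 + 39*q + 118)/(q^3 - 6*q^2 + 12*q - 8)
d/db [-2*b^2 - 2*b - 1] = -4*b - 2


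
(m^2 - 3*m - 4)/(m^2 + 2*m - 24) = (m + 1)/(m + 6)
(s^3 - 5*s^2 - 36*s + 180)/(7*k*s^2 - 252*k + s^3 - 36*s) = (s - 5)/(7*k + s)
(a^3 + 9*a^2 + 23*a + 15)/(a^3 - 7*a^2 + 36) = (a^3 + 9*a^2 + 23*a + 15)/(a^3 - 7*a^2 + 36)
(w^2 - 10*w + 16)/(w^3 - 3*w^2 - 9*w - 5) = (-w^2 + 10*w - 16)/(-w^3 + 3*w^2 + 9*w + 5)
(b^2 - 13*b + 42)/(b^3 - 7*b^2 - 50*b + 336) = (b - 7)/(b^2 - b - 56)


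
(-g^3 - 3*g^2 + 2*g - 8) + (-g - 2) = -g^3 - 3*g^2 + g - 10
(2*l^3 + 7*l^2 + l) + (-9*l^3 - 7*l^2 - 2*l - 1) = -7*l^3 - l - 1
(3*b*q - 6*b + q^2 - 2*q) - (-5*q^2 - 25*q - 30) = 3*b*q - 6*b + 6*q^2 + 23*q + 30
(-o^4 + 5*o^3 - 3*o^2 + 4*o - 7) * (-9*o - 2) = 9*o^5 - 43*o^4 + 17*o^3 - 30*o^2 + 55*o + 14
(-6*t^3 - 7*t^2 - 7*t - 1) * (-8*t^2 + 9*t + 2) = 48*t^5 + 2*t^4 - 19*t^3 - 69*t^2 - 23*t - 2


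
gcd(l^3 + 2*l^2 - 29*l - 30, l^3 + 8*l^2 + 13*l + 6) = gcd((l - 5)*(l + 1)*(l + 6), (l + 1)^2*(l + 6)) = l^2 + 7*l + 6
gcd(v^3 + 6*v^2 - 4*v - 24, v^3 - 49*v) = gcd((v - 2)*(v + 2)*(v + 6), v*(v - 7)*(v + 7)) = 1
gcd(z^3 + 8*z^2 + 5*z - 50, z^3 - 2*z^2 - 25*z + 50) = z^2 + 3*z - 10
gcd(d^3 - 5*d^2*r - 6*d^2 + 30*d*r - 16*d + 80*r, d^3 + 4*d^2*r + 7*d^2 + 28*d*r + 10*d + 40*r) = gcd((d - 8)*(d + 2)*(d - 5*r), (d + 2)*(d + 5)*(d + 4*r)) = d + 2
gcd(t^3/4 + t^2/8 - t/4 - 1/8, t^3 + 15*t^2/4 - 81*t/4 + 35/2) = 1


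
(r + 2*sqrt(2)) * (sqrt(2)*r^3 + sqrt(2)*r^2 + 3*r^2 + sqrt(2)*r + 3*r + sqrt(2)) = sqrt(2)*r^4 + sqrt(2)*r^3 + 7*r^3 + 7*r^2 + 7*sqrt(2)*r^2 + 4*r + 7*sqrt(2)*r + 4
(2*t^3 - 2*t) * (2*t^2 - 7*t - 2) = 4*t^5 - 14*t^4 - 8*t^3 + 14*t^2 + 4*t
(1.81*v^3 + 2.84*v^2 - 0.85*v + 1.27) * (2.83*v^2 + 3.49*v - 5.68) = 5.1223*v^5 + 14.3541*v^4 - 2.7747*v^3 - 15.5036*v^2 + 9.2603*v - 7.2136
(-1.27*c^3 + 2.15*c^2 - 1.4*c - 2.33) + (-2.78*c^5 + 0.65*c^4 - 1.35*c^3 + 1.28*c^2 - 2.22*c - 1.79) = -2.78*c^5 + 0.65*c^4 - 2.62*c^3 + 3.43*c^2 - 3.62*c - 4.12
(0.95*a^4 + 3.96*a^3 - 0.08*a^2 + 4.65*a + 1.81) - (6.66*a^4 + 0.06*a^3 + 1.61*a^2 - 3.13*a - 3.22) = -5.71*a^4 + 3.9*a^3 - 1.69*a^2 + 7.78*a + 5.03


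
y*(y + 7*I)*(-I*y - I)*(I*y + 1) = y^4 + y^3 + 6*I*y^3 + 7*y^2 + 6*I*y^2 + 7*y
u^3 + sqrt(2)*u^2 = u^2*(u + sqrt(2))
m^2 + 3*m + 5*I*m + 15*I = (m + 3)*(m + 5*I)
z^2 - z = z*(z - 1)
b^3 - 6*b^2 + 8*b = b*(b - 4)*(b - 2)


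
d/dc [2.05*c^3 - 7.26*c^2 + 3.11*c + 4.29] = 6.15*c^2 - 14.52*c + 3.11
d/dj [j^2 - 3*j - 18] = 2*j - 3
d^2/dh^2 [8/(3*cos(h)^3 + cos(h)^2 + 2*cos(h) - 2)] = 8*((17*cos(h) + 8*cos(2*h) + 27*cos(3*h))*(3*cos(h)^3 + cos(h)^2 + 2*cos(h) - 2)/4 + 2*(9*cos(h)^2 + 2*cos(h) + 2)^2*sin(h)^2)/(3*cos(h)^3 + cos(h)^2 + 2*cos(h) - 2)^3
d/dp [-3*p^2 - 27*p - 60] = -6*p - 27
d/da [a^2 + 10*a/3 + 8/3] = 2*a + 10/3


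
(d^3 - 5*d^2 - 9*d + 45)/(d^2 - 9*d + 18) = (d^2 - 2*d - 15)/(d - 6)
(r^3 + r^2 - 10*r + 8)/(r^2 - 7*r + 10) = (r^2 + 3*r - 4)/(r - 5)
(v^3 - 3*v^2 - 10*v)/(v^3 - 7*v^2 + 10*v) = (v + 2)/(v - 2)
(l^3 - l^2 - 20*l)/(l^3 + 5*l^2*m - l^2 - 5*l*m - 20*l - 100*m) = l/(l + 5*m)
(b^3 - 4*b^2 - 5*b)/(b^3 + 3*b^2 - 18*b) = (b^2 - 4*b - 5)/(b^2 + 3*b - 18)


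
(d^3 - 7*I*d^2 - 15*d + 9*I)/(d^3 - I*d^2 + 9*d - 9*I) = (d - 3*I)/(d + 3*I)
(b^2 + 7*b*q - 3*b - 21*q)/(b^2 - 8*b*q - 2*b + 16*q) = (b^2 + 7*b*q - 3*b - 21*q)/(b^2 - 8*b*q - 2*b + 16*q)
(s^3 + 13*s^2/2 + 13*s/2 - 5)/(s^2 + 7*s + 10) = s - 1/2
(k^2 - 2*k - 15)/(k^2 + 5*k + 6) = (k - 5)/(k + 2)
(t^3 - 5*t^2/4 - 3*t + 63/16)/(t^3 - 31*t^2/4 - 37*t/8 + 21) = (t - 3/2)/(t - 8)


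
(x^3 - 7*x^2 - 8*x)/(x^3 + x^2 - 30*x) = (x^2 - 7*x - 8)/(x^2 + x - 30)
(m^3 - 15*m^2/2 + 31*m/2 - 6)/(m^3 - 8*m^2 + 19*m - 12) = (m - 1/2)/(m - 1)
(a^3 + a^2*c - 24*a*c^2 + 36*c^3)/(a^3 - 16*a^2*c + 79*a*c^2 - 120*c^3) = (a^2 + 4*a*c - 12*c^2)/(a^2 - 13*a*c + 40*c^2)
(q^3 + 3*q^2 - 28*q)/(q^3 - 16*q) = (q + 7)/(q + 4)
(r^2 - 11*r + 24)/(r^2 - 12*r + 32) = (r - 3)/(r - 4)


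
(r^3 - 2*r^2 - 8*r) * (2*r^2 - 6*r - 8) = 2*r^5 - 10*r^4 - 12*r^3 + 64*r^2 + 64*r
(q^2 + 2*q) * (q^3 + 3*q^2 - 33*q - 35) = q^5 + 5*q^4 - 27*q^3 - 101*q^2 - 70*q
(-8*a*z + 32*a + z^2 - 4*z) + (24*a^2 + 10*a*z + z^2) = 24*a^2 + 2*a*z + 32*a + 2*z^2 - 4*z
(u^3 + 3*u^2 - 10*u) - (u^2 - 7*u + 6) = u^3 + 2*u^2 - 3*u - 6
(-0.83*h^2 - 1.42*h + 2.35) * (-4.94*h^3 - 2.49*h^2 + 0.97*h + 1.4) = 4.1002*h^5 + 9.0815*h^4 - 8.8783*h^3 - 8.3909*h^2 + 0.2915*h + 3.29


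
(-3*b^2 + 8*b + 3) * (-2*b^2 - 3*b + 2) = 6*b^4 - 7*b^3 - 36*b^2 + 7*b + 6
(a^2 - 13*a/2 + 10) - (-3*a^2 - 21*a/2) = 4*a^2 + 4*a + 10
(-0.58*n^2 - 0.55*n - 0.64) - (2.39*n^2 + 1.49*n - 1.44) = -2.97*n^2 - 2.04*n + 0.8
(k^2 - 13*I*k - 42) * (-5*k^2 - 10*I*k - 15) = -5*k^4 + 55*I*k^3 + 65*k^2 + 615*I*k + 630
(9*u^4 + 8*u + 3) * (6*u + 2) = 54*u^5 + 18*u^4 + 48*u^2 + 34*u + 6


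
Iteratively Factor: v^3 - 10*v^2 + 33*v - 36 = (v - 3)*(v^2 - 7*v + 12) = (v - 3)^2*(v - 4)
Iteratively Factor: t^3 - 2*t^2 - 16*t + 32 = (t + 4)*(t^2 - 6*t + 8) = (t - 4)*(t + 4)*(t - 2)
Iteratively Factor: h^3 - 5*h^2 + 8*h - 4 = (h - 1)*(h^2 - 4*h + 4) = (h - 2)*(h - 1)*(h - 2)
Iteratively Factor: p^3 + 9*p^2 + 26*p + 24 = (p + 4)*(p^2 + 5*p + 6) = (p + 2)*(p + 4)*(p + 3)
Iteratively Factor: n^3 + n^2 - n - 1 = (n + 1)*(n^2 - 1) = (n + 1)^2*(n - 1)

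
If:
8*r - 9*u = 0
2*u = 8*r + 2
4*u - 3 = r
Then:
No Solution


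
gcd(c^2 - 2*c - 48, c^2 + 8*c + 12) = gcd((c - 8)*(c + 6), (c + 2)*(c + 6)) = c + 6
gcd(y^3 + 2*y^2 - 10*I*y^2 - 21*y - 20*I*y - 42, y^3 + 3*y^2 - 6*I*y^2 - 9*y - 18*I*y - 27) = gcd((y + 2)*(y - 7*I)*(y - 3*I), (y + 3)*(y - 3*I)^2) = y - 3*I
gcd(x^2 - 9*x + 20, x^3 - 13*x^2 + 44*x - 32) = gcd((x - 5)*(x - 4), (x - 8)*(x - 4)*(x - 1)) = x - 4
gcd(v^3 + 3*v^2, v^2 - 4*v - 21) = v + 3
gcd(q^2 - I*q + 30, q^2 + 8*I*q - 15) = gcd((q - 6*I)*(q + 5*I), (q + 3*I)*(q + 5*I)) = q + 5*I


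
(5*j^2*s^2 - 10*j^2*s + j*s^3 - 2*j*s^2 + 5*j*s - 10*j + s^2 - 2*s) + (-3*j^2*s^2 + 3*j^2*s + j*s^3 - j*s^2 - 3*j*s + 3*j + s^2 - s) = 2*j^2*s^2 - 7*j^2*s + 2*j*s^3 - 3*j*s^2 + 2*j*s - 7*j + 2*s^2 - 3*s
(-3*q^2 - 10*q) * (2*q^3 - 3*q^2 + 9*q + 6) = -6*q^5 - 11*q^4 + 3*q^3 - 108*q^2 - 60*q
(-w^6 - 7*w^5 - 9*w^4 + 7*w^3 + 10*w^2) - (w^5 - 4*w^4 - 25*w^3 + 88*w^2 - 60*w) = -w^6 - 8*w^5 - 5*w^4 + 32*w^3 - 78*w^2 + 60*w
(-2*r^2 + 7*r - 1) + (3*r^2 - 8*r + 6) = r^2 - r + 5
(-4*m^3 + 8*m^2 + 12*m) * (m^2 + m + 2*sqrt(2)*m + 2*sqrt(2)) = -4*m^5 - 8*sqrt(2)*m^4 + 4*m^4 + 8*sqrt(2)*m^3 + 20*m^3 + 12*m^2 + 40*sqrt(2)*m^2 + 24*sqrt(2)*m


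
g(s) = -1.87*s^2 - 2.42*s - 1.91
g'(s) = -3.74*s - 2.42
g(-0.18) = -1.53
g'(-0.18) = -1.75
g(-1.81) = -3.66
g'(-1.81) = 4.35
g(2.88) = -24.39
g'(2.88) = -13.19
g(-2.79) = -9.71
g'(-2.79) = 8.01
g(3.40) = -31.76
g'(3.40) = -15.14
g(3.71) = -36.63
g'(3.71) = -16.30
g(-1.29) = -1.90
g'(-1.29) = 2.40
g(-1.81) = -3.66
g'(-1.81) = 4.35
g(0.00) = -1.91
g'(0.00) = -2.42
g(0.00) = -1.91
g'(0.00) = -2.42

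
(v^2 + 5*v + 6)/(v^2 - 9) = (v + 2)/(v - 3)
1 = 1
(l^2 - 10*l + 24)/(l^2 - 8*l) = (l^2 - 10*l + 24)/(l*(l - 8))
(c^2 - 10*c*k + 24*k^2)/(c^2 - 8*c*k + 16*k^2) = (c - 6*k)/(c - 4*k)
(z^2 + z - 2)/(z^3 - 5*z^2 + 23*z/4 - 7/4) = 4*(z + 2)/(4*z^2 - 16*z + 7)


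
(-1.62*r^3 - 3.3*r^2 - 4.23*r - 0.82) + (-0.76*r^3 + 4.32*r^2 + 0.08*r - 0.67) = -2.38*r^3 + 1.02*r^2 - 4.15*r - 1.49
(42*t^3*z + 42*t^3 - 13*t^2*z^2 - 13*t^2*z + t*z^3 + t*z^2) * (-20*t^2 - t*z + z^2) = -840*t^5*z - 840*t^5 + 218*t^4*z^2 + 218*t^4*z + 35*t^3*z^3 + 35*t^3*z^2 - 14*t^2*z^4 - 14*t^2*z^3 + t*z^5 + t*z^4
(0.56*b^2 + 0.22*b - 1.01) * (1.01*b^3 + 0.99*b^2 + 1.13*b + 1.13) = 0.5656*b^5 + 0.7766*b^4 - 0.1695*b^3 - 0.1185*b^2 - 0.8927*b - 1.1413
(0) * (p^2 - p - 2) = 0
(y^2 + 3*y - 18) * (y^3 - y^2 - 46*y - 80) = y^5 + 2*y^4 - 67*y^3 - 200*y^2 + 588*y + 1440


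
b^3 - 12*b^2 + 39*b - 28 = (b - 7)*(b - 4)*(b - 1)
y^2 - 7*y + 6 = (y - 6)*(y - 1)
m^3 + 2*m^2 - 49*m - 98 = (m - 7)*(m + 2)*(m + 7)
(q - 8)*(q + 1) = q^2 - 7*q - 8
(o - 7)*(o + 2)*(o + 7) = o^3 + 2*o^2 - 49*o - 98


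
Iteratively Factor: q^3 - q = (q + 1)*(q^2 - q) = (q - 1)*(q + 1)*(q)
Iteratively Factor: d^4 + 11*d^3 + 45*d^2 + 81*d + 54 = (d + 3)*(d^3 + 8*d^2 + 21*d + 18) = (d + 3)^2*(d^2 + 5*d + 6) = (d + 2)*(d + 3)^2*(d + 3)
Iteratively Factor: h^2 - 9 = (h + 3)*(h - 3)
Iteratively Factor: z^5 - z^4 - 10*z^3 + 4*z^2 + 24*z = (z + 2)*(z^4 - 3*z^3 - 4*z^2 + 12*z) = (z - 3)*(z + 2)*(z^3 - 4*z) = (z - 3)*(z + 2)^2*(z^2 - 2*z) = (z - 3)*(z - 2)*(z + 2)^2*(z)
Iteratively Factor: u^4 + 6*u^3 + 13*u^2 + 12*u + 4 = (u + 2)*(u^3 + 4*u^2 + 5*u + 2) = (u + 2)^2*(u^2 + 2*u + 1) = (u + 1)*(u + 2)^2*(u + 1)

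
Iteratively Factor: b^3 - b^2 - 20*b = (b)*(b^2 - b - 20) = b*(b - 5)*(b + 4)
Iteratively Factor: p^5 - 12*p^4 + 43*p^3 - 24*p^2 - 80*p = (p - 4)*(p^4 - 8*p^3 + 11*p^2 + 20*p) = (p - 4)*(p + 1)*(p^3 - 9*p^2 + 20*p) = p*(p - 4)*(p + 1)*(p^2 - 9*p + 20) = p*(p - 4)^2*(p + 1)*(p - 5)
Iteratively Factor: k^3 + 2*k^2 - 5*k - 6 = (k + 1)*(k^2 + k - 6) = (k - 2)*(k + 1)*(k + 3)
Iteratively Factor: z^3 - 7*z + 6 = (z + 3)*(z^2 - 3*z + 2) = (z - 2)*(z + 3)*(z - 1)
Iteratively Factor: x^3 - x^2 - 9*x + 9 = (x - 1)*(x^2 - 9) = (x - 1)*(x + 3)*(x - 3)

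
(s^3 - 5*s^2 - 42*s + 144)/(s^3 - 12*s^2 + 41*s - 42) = (s^2 - 2*s - 48)/(s^2 - 9*s + 14)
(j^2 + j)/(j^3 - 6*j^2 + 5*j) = (j + 1)/(j^2 - 6*j + 5)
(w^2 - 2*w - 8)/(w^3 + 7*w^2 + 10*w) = (w - 4)/(w*(w + 5))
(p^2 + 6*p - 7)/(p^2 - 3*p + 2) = (p + 7)/(p - 2)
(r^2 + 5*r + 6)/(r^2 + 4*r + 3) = (r + 2)/(r + 1)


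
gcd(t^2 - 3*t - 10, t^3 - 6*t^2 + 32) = t + 2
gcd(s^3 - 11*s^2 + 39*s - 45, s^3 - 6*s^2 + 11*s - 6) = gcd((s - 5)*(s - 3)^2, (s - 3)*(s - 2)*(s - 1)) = s - 3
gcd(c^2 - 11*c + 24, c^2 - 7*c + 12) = c - 3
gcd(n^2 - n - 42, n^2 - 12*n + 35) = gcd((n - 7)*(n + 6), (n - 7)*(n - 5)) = n - 7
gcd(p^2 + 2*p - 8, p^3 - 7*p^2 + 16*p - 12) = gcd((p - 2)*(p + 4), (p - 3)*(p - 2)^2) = p - 2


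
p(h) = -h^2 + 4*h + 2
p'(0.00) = 4.00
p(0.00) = 2.00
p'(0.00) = 4.00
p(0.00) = 2.00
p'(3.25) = -2.50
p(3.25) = 4.44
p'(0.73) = 2.54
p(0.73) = 4.39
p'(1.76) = 0.48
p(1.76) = 5.94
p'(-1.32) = 6.64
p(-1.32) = -5.02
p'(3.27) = -2.54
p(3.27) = 4.39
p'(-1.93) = 7.86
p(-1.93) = -9.44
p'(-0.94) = 5.88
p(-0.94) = -2.64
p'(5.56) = -7.12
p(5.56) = -6.67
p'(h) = 4 - 2*h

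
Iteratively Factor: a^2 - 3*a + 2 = (a - 2)*(a - 1)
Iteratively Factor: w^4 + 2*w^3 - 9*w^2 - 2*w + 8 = (w + 4)*(w^3 - 2*w^2 - w + 2) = (w - 1)*(w + 4)*(w^2 - w - 2) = (w - 1)*(w + 1)*(w + 4)*(w - 2)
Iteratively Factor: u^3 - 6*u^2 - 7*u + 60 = (u - 4)*(u^2 - 2*u - 15) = (u - 4)*(u + 3)*(u - 5)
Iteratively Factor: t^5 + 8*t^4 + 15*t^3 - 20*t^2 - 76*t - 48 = (t + 1)*(t^4 + 7*t^3 + 8*t^2 - 28*t - 48) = (t - 2)*(t + 1)*(t^3 + 9*t^2 + 26*t + 24) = (t - 2)*(t + 1)*(t + 2)*(t^2 + 7*t + 12) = (t - 2)*(t + 1)*(t + 2)*(t + 3)*(t + 4)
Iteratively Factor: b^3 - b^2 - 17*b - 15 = (b + 1)*(b^2 - 2*b - 15) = (b - 5)*(b + 1)*(b + 3)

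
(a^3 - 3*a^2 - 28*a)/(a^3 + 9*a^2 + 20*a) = (a - 7)/(a + 5)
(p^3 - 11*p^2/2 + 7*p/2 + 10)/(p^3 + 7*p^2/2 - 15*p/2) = (2*p^3 - 11*p^2 + 7*p + 20)/(p*(2*p^2 + 7*p - 15))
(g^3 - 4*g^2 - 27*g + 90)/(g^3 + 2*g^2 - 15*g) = (g - 6)/g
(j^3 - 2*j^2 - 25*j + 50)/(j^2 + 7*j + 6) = (j^3 - 2*j^2 - 25*j + 50)/(j^2 + 7*j + 6)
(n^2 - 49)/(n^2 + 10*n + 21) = (n - 7)/(n + 3)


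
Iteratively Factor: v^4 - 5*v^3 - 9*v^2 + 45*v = (v - 5)*(v^3 - 9*v) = (v - 5)*(v + 3)*(v^2 - 3*v) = (v - 5)*(v - 3)*(v + 3)*(v)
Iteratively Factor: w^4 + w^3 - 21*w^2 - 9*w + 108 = (w - 3)*(w^3 + 4*w^2 - 9*w - 36) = (w - 3)*(w + 4)*(w^2 - 9) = (w - 3)^2*(w + 4)*(w + 3)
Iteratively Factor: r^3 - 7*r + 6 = (r - 2)*(r^2 + 2*r - 3) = (r - 2)*(r + 3)*(r - 1)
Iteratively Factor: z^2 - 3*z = (z - 3)*(z)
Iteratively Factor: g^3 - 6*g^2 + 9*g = (g)*(g^2 - 6*g + 9) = g*(g - 3)*(g - 3)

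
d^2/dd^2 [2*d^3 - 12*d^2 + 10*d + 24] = 12*d - 24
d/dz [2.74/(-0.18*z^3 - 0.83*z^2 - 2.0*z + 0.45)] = (1.4796*z^2 + 4.5484*z + 5.48)/(0.18*z^3 + 0.83*z^2 + 2.0*z - 0.45)^2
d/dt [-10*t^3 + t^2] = 2*t*(1 - 15*t)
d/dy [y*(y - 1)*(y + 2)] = 3*y^2 + 2*y - 2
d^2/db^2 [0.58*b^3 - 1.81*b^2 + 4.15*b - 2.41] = 3.48*b - 3.62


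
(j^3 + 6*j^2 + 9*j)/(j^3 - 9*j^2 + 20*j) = (j^2 + 6*j + 9)/(j^2 - 9*j + 20)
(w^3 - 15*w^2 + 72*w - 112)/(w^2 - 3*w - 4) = (w^2 - 11*w + 28)/(w + 1)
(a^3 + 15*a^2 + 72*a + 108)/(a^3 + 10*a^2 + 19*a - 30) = (a^2 + 9*a + 18)/(a^2 + 4*a - 5)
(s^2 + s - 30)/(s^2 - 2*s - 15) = (s + 6)/(s + 3)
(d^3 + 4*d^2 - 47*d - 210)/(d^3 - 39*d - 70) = (d + 6)/(d + 2)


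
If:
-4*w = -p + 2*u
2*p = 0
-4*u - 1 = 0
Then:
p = 0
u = -1/4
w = 1/8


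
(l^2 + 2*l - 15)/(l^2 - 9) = (l + 5)/(l + 3)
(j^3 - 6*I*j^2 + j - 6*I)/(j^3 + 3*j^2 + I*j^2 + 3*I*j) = (j^2 - 7*I*j - 6)/(j*(j + 3))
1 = 1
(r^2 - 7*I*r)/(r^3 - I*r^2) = (r - 7*I)/(r*(r - I))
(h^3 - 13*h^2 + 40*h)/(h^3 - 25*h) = (h - 8)/(h + 5)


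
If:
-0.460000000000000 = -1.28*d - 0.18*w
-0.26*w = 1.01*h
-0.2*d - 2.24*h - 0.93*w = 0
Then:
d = 0.39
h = 0.06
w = -0.22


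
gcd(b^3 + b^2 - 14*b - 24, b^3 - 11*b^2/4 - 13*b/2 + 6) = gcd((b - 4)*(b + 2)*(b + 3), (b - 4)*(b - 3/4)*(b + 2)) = b^2 - 2*b - 8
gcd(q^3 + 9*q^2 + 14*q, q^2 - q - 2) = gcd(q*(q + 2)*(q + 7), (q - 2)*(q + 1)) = 1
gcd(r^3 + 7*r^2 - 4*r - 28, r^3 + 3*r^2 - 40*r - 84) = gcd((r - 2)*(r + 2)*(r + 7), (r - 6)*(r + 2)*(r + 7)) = r^2 + 9*r + 14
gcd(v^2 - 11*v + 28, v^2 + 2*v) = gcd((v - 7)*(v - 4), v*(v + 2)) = 1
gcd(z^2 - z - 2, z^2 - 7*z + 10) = z - 2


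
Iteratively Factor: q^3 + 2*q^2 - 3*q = (q - 1)*(q^2 + 3*q) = q*(q - 1)*(q + 3)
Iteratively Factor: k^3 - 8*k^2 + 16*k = (k - 4)*(k^2 - 4*k) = k*(k - 4)*(k - 4)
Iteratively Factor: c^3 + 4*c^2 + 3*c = (c + 3)*(c^2 + c) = (c + 1)*(c + 3)*(c)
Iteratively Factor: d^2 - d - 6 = (d + 2)*(d - 3)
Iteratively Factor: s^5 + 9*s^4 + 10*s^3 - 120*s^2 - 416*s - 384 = (s + 4)*(s^4 + 5*s^3 - 10*s^2 - 80*s - 96) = (s + 3)*(s + 4)*(s^3 + 2*s^2 - 16*s - 32) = (s + 3)*(s + 4)^2*(s^2 - 2*s - 8) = (s - 4)*(s + 3)*(s + 4)^2*(s + 2)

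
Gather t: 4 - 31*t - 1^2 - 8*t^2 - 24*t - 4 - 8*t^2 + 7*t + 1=-16*t^2 - 48*t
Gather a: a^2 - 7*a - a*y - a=a^2 + a*(-y - 8)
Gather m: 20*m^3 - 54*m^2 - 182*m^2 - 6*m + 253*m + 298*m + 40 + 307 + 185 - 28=20*m^3 - 236*m^2 + 545*m + 504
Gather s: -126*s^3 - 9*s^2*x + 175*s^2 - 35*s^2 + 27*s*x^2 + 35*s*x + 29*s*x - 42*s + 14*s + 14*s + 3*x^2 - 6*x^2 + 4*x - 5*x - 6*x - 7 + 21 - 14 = -126*s^3 + s^2*(140 - 9*x) + s*(27*x^2 + 64*x - 14) - 3*x^2 - 7*x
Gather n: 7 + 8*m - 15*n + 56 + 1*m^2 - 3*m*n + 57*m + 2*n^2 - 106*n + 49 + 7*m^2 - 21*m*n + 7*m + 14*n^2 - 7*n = 8*m^2 + 72*m + 16*n^2 + n*(-24*m - 128) + 112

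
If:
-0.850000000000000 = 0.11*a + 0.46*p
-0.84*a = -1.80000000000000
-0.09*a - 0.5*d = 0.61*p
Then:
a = 2.14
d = 2.49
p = -2.36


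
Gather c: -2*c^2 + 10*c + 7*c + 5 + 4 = -2*c^2 + 17*c + 9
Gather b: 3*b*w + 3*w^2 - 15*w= 3*b*w + 3*w^2 - 15*w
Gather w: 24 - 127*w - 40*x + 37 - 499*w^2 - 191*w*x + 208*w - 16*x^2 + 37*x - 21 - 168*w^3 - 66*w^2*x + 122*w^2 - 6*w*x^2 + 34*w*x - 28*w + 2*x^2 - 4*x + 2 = -168*w^3 + w^2*(-66*x - 377) + w*(-6*x^2 - 157*x + 53) - 14*x^2 - 7*x + 42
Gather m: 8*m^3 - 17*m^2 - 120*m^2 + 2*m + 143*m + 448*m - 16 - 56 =8*m^3 - 137*m^2 + 593*m - 72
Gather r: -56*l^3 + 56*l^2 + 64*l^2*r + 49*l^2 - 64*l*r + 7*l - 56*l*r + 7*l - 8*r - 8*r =-56*l^3 + 105*l^2 + 14*l + r*(64*l^2 - 120*l - 16)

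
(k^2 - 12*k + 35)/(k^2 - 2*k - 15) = (k - 7)/(k + 3)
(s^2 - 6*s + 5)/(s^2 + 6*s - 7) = (s - 5)/(s + 7)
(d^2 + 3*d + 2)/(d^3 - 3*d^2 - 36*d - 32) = (d + 2)/(d^2 - 4*d - 32)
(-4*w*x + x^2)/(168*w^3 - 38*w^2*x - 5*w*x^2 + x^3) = x/(-42*w^2 - w*x + x^2)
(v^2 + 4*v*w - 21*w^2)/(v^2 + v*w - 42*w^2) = (v - 3*w)/(v - 6*w)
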